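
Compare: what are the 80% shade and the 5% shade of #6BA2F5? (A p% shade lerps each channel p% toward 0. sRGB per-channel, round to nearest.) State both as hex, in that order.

#152031, #669AE9

#6BA2F5 is rgb(107, 162, 245).
80% shade:
  R: 107 + 0.8×(0−107) = 107 − 85.6 = 21.4 → 21
  G: 162 − 129.6 = 32.4 → 32
  B: 245 − 196 = 49 → 49
  → #152031
5% shade:
  R: 107 + 0.05×(0−107) = 107 − 5.35 = 101.65 → 102
  G: 162 − 8.1 = 153.9 → 154
  B: 245 + 0.05×(0−245) = 245 − 12.25 = 232.75 → 233
  → #669AE9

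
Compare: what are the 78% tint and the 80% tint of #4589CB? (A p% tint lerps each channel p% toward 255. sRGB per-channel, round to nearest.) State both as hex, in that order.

#D6E5F4, #DAE7F5

#4589CB is rgb(69, 137, 203).
78% tint:
  R: 69 + 145.08 = 214.08 → 214
  G: 137 + 0.78×(255−137) = 137 + 92.04 = 229.04 → 229
  B: 203 + 40.56 = 243.56 → 244
  → #D6E5F4
80% tint:
  R: 69 + 148.8 = 217.8 → 218
  G: 137 + 0.8×(255−137) = 137 + 94.4 = 231.4 → 231
  B: 203 + 41.6 = 244.6 → 245
  → #DAE7F5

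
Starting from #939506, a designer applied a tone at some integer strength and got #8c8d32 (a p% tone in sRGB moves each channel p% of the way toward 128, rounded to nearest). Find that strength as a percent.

#939506 is rgb(147, 149, 6); #8c8d32 is rgb(140, 141, 50).
On the B channel (widest range): 50 ≈ 6 + (p/100)(128 − 6), so p ≈ 100×(50 − 6)/(128 − 6) = 4400/122 = 36.07.
p = 36 reproduces all three channels after rounding.

36%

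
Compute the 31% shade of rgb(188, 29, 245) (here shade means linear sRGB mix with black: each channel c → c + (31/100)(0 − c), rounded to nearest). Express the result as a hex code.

Lerp each channel 31% toward 0:
  R: 188 − 58.28 = 129.72 → 130
  G: 29 + 0.31×(0−29) = 29 − 8.99 = 20.01 → 20
  B: 245 − 75.95 = 169.05 → 169
rgb(130, 20, 169) = #8214A9.

#8214A9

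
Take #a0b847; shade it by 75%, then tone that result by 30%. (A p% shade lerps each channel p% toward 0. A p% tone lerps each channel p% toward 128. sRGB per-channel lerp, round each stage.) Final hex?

#424733

#a0b847 is rgb(160, 184, 71).
Per channel, c → c + 0.75(0 − c):
  R: 160 + 0.75×(0−160) = 160 − 120 = 40 → 40
  G: 184 + 0.75×(0−184) = 184 − 138 = 46 → 46
  B: 71 − 53.25 = 17.75 → 18
After the shade: rgb(40, 46, 18) = #282e12.
Lerp each channel 30% toward 128:
  R: 40 + 0.3×(128−40) = 40 + 26.4 = 66.4 → 66
  G: 46 + 24.6 = 70.6 → 71
  B: 18 + 33 = 51 → 51
rgb(66, 71, 51) = #424733.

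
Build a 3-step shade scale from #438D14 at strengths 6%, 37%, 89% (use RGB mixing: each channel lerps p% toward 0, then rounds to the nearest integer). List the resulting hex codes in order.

#3F8513, #2A590D, #071002

#438D14 is rgb(67, 141, 20).
6%: (67 − 4.02 = 62.98→63, 141 − 8.46 = 132.54→133, 20 − 1.2 = 18.8→19) → #3F8513
37%: (67 − 24.79 = 42.21→42, 141 − 52.17 = 88.83→89, 20 − 7.4 = 12.6→13) → #2A590D
89%: (67 − 59.63 = 7.37→7, 141 − 125.49 = 15.51→16, 20 − 17.8 = 2.2→2) → #071002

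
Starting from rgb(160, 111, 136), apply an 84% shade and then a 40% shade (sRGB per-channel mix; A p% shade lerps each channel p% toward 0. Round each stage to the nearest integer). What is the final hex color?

Per channel, c → c + 0.84(0 − c):
  R: 160 − 134.4 = 25.6 → 26
  G: 111 + 0.84×(0−111) = 111 − 93.24 = 17.76 → 18
  B: 136 + 0.84×(0−136) = 136 − 114.24 = 21.76 → 22
After the shade: rgb(26, 18, 22) = #1A1216.
Lerp each channel 40% toward 0:
  R: 26 − 10.4 = 15.6 → 16
  G: 18 − 7.2 = 10.8 → 11
  B: 22 + 0.4×(0−22) = 22 − 8.8 = 13.2 → 13
rgb(16, 11, 13) = #100B0D.

#100B0D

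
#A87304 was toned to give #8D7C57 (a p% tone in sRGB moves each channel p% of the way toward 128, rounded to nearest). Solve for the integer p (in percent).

#A87304 is rgb(168, 115, 4); #8D7C57 is rgb(141, 124, 87).
On the B channel (widest range): 87 ≈ 4 + (p/100)(128 − 4), so p ≈ 100×(87 − 4)/(128 − 4) = 8300/124 = 66.94.
p = 67 reproduces all three channels after rounding.

67%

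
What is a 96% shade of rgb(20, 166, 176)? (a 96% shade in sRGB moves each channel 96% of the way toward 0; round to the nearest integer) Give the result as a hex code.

Lerp each channel 96% toward 0:
  R: 20 + 0.96×(0−20) = 20 − 19.2 = 0.8 → 1
  G: 166 + 0.96×(0−166) = 166 − 159.36 = 6.64 → 7
  B: 176 + 0.96×(0−176) = 176 − 168.96 = 7.04 → 7
rgb(1, 7, 7) = #010707.

#010707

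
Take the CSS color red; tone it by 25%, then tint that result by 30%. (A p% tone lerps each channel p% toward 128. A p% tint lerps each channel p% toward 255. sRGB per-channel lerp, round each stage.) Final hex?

CSS red is rgb(255, 0, 0).
A 25% tone moves each channel 25% toward 128:
  R: 255 − 31.75 = 223.25 → 223
  G: 0 + 0.25×(128−0) = 0 + 32 = 32 → 32
  B: 0 + 32 = 32 → 32
After the tone: rgb(223, 32, 32) = #df2020.
Lerp each channel 30% toward 255:
  R: 223 + 0.3×(255−223) = 223 + 9.6 = 232.6 → 233
  G: 32 + 66.9 = 98.9 → 99
  B: 32 + 66.9 = 98.9 → 99
rgb(233, 99, 99) = #e96363.

#e96363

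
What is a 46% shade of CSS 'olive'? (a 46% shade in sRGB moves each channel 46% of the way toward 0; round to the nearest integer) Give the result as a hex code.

#454500

CSS olive is rgb(128, 128, 0).
A 46% shade moves each channel 46% toward 0:
  R: 128 − 58.88 = 69.12 → 69
  G: 128 + 0.46×(0−128) = 128 − 58.88 = 69.12 → 69
  B: 0 + 0 = 0 → 0
rgb(69, 69, 0) = #454500.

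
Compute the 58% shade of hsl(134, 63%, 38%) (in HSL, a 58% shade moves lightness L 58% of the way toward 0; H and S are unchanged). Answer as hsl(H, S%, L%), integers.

L moves 58% from 38 toward 0: 38 − 22.04 = 15.96 → 16.
H and S are unchanged.

hsl(134, 63%, 16%)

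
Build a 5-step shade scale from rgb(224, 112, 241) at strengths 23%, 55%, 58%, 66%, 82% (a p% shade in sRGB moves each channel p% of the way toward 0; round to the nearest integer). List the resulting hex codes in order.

23%: (224 − 51.52 = 172.48→172, 112 − 25.76 = 86.24→86, 241 − 55.43 = 185.57→186) → #ac56ba
55%: (224 − 123.2 = 100.8→101, 112 − 61.6 = 50.4→50, 241 − 132.55 = 108.45→108) → #65326c
58%: (224 − 129.92 = 94.08→94, 112 − 64.96 = 47.04→47, 241 − 139.78 = 101.22→101) → #5e2f65
66%: (224 − 147.84 = 76.16→76, 112 − 73.92 = 38.08→38, 241 − 159.06 = 81.94→82) → #4c2652
82%: (224 − 183.68 = 40.32→40, 112 − 91.84 = 20.16→20, 241 − 197.62 = 43.38→43) → #28142b

#ac56ba, #65326c, #5e2f65, #4c2652, #28142b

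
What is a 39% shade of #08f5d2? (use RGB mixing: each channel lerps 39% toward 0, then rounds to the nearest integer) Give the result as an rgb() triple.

#08f5d2 is rgb(8, 245, 210).
A 39% shade moves each channel 39% toward 0:
  R: 8 − 3.12 = 4.88 → 5
  G: 245 + 0.39×(0−245) = 245 − 95.55 = 149.45 → 149
  B: 210 − 81.9 = 128.1 → 128

rgb(5, 149, 128)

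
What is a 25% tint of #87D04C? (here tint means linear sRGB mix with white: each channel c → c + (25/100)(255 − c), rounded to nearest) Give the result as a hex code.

#A5DC79

#87D04C is rgb(135, 208, 76).
Lerp each channel 25% toward 255:
  R: 135 + 0.25×(255−135) = 135 + 30 = 165 → 165
  G: 208 + 0.25×(255−208) = 208 + 11.75 = 219.75 → 220
  B: 76 + 0.25×(255−76) = 76 + 44.75 = 120.75 → 121
rgb(165, 220, 121) = #A5DC79.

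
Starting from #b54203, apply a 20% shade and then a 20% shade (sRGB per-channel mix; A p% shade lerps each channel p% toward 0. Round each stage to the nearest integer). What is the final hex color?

#742a02

#b54203 is rgb(181, 66, 3).
Lerp each channel 20% toward 0:
  R: 181 − 36.2 = 144.8 → 145
  G: 66 + 0.2×(0−66) = 66 − 13.2 = 52.8 → 53
  B: 3 − 0.6 = 2.4 → 2
After the shade: rgb(145, 53, 2) = #913502.
Per channel, c → c + 0.2(0 − c):
  R: 145 + 0.2×(0−145) = 145 − 29 = 116 → 116
  G: 53 + 0.2×(0−53) = 53 − 10.6 = 42.4 → 42
  B: 2 + 0.2×(0−2) = 2 − 0.4 = 1.6 → 2
rgb(116, 42, 2) = #742a02.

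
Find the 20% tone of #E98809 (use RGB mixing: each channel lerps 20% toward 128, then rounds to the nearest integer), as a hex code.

#D48621

#E98809 is rgb(233, 136, 9).
A 20% tone moves each channel 20% toward 128:
  R: 233 + 0.2×(128−233) = 233 − 21 = 212 → 212
  G: 136 − 1.6 = 134.4 → 134
  B: 9 + 23.8 = 32.8 → 33
rgb(212, 134, 33) = #D48621.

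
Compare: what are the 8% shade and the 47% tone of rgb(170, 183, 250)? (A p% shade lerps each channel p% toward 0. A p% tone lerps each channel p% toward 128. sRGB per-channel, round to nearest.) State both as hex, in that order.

#9CA8E6, #969DC1

8% shade:
  R: 170 + 0.08×(0−170) = 170 − 13.6 = 156.4 → 156
  G: 183 + 0.08×(0−183) = 183 − 14.64 = 168.36 → 168
  B: 250 + 0.08×(0−250) = 250 − 20 = 230 → 230
  → #9CA8E6
47% tone:
  R: 170 − 19.74 = 150.26 → 150
  G: 183 − 25.85 = 157.15 → 157
  B: 250 + 0.47×(128−250) = 250 − 57.34 = 192.66 → 193
  → #969DC1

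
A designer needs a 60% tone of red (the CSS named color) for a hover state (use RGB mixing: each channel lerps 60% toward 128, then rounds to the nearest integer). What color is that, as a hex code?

#B34D4D

CSS red is rgb(255, 0, 0).
Per channel, c → c + 0.6(128 − c):
  R: 255 − 76.2 = 178.8 → 179
  G: 0 + 0.6×(128−0) = 0 + 76.8 = 76.8 → 77
  B: 0 + 0.6×(128−0) = 0 + 76.8 = 76.8 → 77
rgb(179, 77, 77) = #B34D4D.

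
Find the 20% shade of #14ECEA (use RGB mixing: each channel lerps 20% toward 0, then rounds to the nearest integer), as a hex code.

#10BDBB

#14ECEA is rgb(20, 236, 234).
Per channel, c → c + 0.2(0 − c):
  R: 20 − 4 = 16 → 16
  G: 236 + 0.2×(0−236) = 236 − 47.2 = 188.8 → 189
  B: 234 + 0.2×(0−234) = 234 − 46.8 = 187.2 → 187
rgb(16, 189, 187) = #10BDBB.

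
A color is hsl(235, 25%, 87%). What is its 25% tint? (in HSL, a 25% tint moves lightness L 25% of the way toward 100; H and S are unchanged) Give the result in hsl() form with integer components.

hsl(235, 25%, 90%)

L moves 25% from 87 toward 100: 87 + 3.25 = 90.25 → 90.
H and S are unchanged.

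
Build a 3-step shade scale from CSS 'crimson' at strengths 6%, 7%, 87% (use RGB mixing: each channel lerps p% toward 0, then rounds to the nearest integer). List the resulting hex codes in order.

#cf1338, #cd1338, #1d0308

CSS crimson is rgb(220, 20, 60).
6%: (220 − 13.2 = 206.8→207, 20 − 1.2 = 18.8→19, 60 − 3.6 = 56.4→56) → #cf1338
7%: (220 − 15.4 = 204.6→205, 20 − 1.4 = 18.6→19, 60 − 4.2 = 55.8→56) → #cd1338
87%: (220 − 191.4 = 28.6→29, 20 − 17.4 = 2.6→3, 60 − 52.2 = 7.8→8) → #1d0308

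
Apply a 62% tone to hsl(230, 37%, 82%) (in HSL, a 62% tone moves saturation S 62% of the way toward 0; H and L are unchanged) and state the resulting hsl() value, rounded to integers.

hsl(230, 14%, 82%)

S moves 62% from 37 toward 0: 37 − 22.94 = 14.06 → 14.
H and L are unchanged.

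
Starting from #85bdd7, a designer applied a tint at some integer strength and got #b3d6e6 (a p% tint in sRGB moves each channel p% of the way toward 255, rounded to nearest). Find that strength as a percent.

38%

#85bdd7 is rgb(133, 189, 215); #b3d6e6 is rgb(179, 214, 230).
On the R channel (widest range): 179 ≈ 133 + (p/100)(255 − 133), so p ≈ 100×(179 − 133)/(255 − 133) = 4600/122 = 37.70.
p = 38 reproduces all three channels after rounding.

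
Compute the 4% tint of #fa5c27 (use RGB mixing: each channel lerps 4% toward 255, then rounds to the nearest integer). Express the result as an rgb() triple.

#fa5c27 is rgb(250, 92, 39).
Lerp each channel 4% toward 255:
  R: 250 + 0.04×(255−250) = 250 + 0.2 = 250.2 → 250
  G: 92 + 0.04×(255−92) = 92 + 6.52 = 98.52 → 99
  B: 39 + 0.04×(255−39) = 39 + 8.64 = 47.64 → 48

rgb(250, 99, 48)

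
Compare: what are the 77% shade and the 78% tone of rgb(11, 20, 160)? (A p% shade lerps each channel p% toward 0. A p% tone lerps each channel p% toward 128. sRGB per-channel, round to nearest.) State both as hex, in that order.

#030525, #666887

77% shade:
  R: 11 − 8.47 = 2.53 → 3
  G: 20 + 0.77×(0−20) = 20 − 15.4 = 4.6 → 5
  B: 160 + 0.77×(0−160) = 160 − 123.2 = 36.8 → 37
  → #030525
78% tone:
  R: 11 + 91.26 = 102.26 → 102
  G: 20 + 84.24 = 104.24 → 104
  B: 160 − 24.96 = 135.04 → 135
  → #666887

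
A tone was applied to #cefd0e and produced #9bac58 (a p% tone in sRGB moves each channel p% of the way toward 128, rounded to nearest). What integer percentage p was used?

#cefd0e is rgb(206, 253, 14); #9bac58 is rgb(155, 172, 88).
On the G channel (widest range): 172 ≈ 253 + (p/100)(128 − 253), so p ≈ 100×(172 − 253)/(128 − 253) = -8100/-125 = 64.80.
p = 65 reproduces all three channels after rounding.

65%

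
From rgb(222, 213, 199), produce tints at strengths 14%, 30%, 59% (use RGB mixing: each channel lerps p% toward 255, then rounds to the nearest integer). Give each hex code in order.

#E3DBCF, #E8E2D8, #F1EEE8

14%: (222 + 4.62 = 226.62→227, 213 + 5.88 = 218.88→219, 199 + 7.84 = 206.84→207) → #E3DBCF
30%: (222 + 9.9 = 231.9→232, 213 + 12.6 = 225.6→226, 199 + 16.8 = 215.8→216) → #E8E2D8
59%: (222 + 19.47 = 241.47→241, 213 + 24.78 = 237.78→238, 199 + 33.04 = 232.04→232) → #F1EEE8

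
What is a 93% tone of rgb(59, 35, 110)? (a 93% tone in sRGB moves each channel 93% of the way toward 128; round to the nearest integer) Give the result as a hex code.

A 93% tone moves each channel 93% toward 128:
  R: 59 + 0.93×(128−59) = 59 + 64.17 = 123.17 → 123
  G: 35 + 0.93×(128−35) = 35 + 86.49 = 121.49 → 121
  B: 110 + 16.74 = 126.74 → 127
rgb(123, 121, 127) = #7b797f.

#7b797f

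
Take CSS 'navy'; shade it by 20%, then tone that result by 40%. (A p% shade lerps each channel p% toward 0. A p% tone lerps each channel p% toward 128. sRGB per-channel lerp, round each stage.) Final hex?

#333370

CSS navy is rgb(0, 0, 128).
Per channel, c → c + 0.2(0 − c):
  R: 0 + 0.2×(0−0) = 0 + 0 = 0 → 0
  G: 0 + 0 = 0 → 0
  B: 128 + 0.2×(0−128) = 128 − 25.6 = 102.4 → 102
After the shade: rgb(0, 0, 102) = #000066.
Per channel, c → c + 0.4(128 − c):
  R: 0 + 0.4×(128−0) = 0 + 51.2 = 51.2 → 51
  G: 0 + 51.2 = 51.2 → 51
  B: 102 + 10.4 = 112.4 → 112
rgb(51, 51, 112) = #333370.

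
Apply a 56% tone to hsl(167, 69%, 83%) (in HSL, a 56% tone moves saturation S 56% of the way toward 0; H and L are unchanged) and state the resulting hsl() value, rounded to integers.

hsl(167, 30%, 83%)

S moves 56% from 69 toward 0: 69 − 38.64 = 30.36 → 30.
H and L are unchanged.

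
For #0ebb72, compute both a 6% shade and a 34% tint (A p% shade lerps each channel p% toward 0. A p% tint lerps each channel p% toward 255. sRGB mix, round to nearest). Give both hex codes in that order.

#0db06b, #60d2a2

#0ebb72 is rgb(14, 187, 114).
6% shade:
  R: 14 − 0.84 = 13.16 → 13
  G: 187 − 11.22 = 175.78 → 176
  B: 114 + 0.06×(0−114) = 114 − 6.84 = 107.16 → 107
  → #0db06b
34% tint:
  R: 14 + 0.34×(255−14) = 14 + 81.94 = 95.94 → 96
  G: 187 + 0.34×(255−187) = 187 + 23.12 = 210.12 → 210
  B: 114 + 47.94 = 161.94 → 162
  → #60d2a2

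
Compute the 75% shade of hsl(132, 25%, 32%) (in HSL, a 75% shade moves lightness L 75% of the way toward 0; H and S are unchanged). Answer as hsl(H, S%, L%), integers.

hsl(132, 25%, 8%)

L moves 75% from 32 toward 0: 32 − 24 = 8 → 8.
H and S are unchanged.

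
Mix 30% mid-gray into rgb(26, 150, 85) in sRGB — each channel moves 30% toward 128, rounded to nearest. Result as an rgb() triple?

Lerp each channel 30% toward 128:
  R: 26 + 30.6 = 56.6 → 57
  G: 150 + 0.3×(128−150) = 150 − 6.6 = 143.4 → 143
  B: 85 + 0.3×(128−85) = 85 + 12.9 = 97.9 → 98

rgb(57, 143, 98)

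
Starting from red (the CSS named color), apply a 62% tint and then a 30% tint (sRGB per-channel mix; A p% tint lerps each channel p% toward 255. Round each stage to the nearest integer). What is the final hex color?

CSS red is rgb(255, 0, 0).
Lerp each channel 62% toward 255:
  R: 255 + 0.62×(255−255) = 255 + 0 = 255 → 255
  G: 0 + 158.1 = 158.1 → 158
  B: 0 + 158.1 = 158.1 → 158
After the tint: rgb(255, 158, 158) = #FF9E9E.
Per channel, c → c + 0.3(255 − c):
  R: 255 + 0 = 255 → 255
  G: 158 + 0.3×(255−158) = 158 + 29.1 = 187.1 → 187
  B: 158 + 0.3×(255−158) = 158 + 29.1 = 187.1 → 187
rgb(255, 187, 187) = #FFBBBB.

#FFBBBB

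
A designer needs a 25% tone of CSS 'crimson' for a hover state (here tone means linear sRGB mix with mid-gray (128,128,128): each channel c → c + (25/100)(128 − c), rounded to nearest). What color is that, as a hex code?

#C52F4D

CSS crimson is rgb(220, 20, 60).
A 25% tone moves each channel 25% toward 128:
  R: 220 − 23 = 197 → 197
  G: 20 + 0.25×(128−20) = 20 + 27 = 47 → 47
  B: 60 + 17 = 77 → 77
rgb(197, 47, 77) = #C52F4D.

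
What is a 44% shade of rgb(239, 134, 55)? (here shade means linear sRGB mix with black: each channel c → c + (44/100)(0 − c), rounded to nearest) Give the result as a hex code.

Per channel, c → c + 0.44(0 − c):
  R: 239 − 105.16 = 133.84 → 134
  G: 134 + 0.44×(0−134) = 134 − 58.96 = 75.04 → 75
  B: 55 + 0.44×(0−55) = 55 − 24.2 = 30.8 → 31
rgb(134, 75, 31) = #864B1F.

#864B1F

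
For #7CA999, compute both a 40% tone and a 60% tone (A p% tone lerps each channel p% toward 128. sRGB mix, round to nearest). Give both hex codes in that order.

#7CA999 is rgb(124, 169, 153).
40% tone:
  R: 124 + 0.4×(128−124) = 124 + 1.6 = 125.6 → 126
  G: 169 − 16.4 = 152.6 → 153
  B: 153 − 10 = 143 → 143
  → #7E998F
60% tone:
  R: 124 + 2.4 = 126.4 → 126
  G: 169 + 0.6×(128−169) = 169 − 24.6 = 144.4 → 144
  B: 153 + 0.6×(128−153) = 153 − 15 = 138 → 138
  → #7E908A

#7E998F, #7E908A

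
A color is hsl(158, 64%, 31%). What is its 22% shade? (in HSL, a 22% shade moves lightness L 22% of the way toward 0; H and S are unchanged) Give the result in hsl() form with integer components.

L moves 22% from 31 toward 0: 31 − 6.82 = 24.18 → 24.
H and S are unchanged.

hsl(158, 64%, 24%)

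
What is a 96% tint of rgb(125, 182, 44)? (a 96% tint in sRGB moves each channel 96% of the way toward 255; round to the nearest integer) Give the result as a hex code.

#FAFCF7

A 96% tint moves each channel 96% toward 255:
  R: 125 + 124.8 = 249.8 → 250
  G: 182 + 70.08 = 252.08 → 252
  B: 44 + 0.96×(255−44) = 44 + 202.56 = 246.56 → 247
rgb(250, 252, 247) = #FAFCF7.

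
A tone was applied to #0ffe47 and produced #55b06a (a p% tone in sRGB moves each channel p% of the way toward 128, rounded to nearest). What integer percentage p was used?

#0ffe47 is rgb(15, 254, 71); #55b06a is rgb(85, 176, 106).
On the G channel (widest range): 176 ≈ 254 + (p/100)(128 − 254), so p ≈ 100×(176 − 254)/(128 − 254) = -7800/-126 = 61.90.
p = 62 reproduces all three channels after rounding.

62%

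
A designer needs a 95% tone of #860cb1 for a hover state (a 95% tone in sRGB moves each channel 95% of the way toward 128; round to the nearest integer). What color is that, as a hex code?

#860cb1 is rgb(134, 12, 177).
Per channel, c → c + 0.95(128 − c):
  R: 134 + 0.95×(128−134) = 134 − 5.7 = 128.3 → 128
  G: 12 + 0.95×(128−12) = 12 + 110.2 = 122.2 → 122
  B: 177 − 46.55 = 130.45 → 130
rgb(128, 122, 130) = #807a82.

#807a82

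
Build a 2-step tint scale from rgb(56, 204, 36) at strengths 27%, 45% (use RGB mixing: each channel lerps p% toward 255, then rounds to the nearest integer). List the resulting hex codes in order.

#6eda5f, #92e387

27%: (56 + 53.73 = 109.73→110, 204 + 13.77 = 217.77→218, 36 + 59.13 = 95.13→95) → #6eda5f
45%: (56 + 89.55 = 145.55→146, 204 + 22.95 = 226.95→227, 36 + 98.55 = 134.55→135) → #92e387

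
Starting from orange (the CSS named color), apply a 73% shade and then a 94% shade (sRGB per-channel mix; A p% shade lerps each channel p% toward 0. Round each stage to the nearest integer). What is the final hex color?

CSS orange is rgb(255, 165, 0).
Lerp each channel 73% toward 0:
  R: 255 + 0.73×(0−255) = 255 − 186.15 = 68.85 → 69
  G: 165 + 0.73×(0−165) = 165 − 120.45 = 44.55 → 45
  B: 0 + 0 = 0 → 0
After the shade: rgb(69, 45, 0) = #452D00.
A 94% shade moves each channel 94% toward 0:
  R: 69 + 0.94×(0−69) = 69 − 64.86 = 4.14 → 4
  G: 45 + 0.94×(0−45) = 45 − 42.3 = 2.7 → 3
  B: 0 + 0 = 0 → 0
rgb(4, 3, 0) = #040300.

#040300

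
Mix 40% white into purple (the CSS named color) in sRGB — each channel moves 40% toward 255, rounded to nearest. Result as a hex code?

CSS purple is rgb(128, 0, 128).
Lerp each channel 40% toward 255:
  R: 128 + 0.4×(255−128) = 128 + 50.8 = 178.8 → 179
  G: 0 + 102 = 102 → 102
  B: 128 + 0.4×(255−128) = 128 + 50.8 = 178.8 → 179
rgb(179, 102, 179) = #B366B3.

#B366B3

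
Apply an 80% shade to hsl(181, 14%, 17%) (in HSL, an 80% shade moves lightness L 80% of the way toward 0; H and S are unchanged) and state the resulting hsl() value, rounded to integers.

hsl(181, 14%, 3%)

L moves 80% from 17 toward 0: 17 − 13.6 = 3.4 → 3.
H and S are unchanged.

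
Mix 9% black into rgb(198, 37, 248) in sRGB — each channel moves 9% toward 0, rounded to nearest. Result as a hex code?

#b422e2

Per channel, c → c + 0.09(0 − c):
  R: 198 + 0.09×(0−198) = 198 − 17.82 = 180.18 → 180
  G: 37 + 0.09×(0−37) = 37 − 3.33 = 33.67 → 34
  B: 248 + 0.09×(0−248) = 248 − 22.32 = 225.68 → 226
rgb(180, 34, 226) = #b422e2.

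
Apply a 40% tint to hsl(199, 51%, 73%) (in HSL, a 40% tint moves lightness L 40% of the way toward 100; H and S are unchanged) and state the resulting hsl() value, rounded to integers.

L moves 40% from 73 toward 100: 73 + 10.8 = 83.8 → 84.
H and S are unchanged.

hsl(199, 51%, 84%)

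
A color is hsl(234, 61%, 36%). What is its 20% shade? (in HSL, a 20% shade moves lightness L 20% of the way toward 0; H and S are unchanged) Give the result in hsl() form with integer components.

hsl(234, 61%, 29%)

L moves 20% from 36 toward 0: 36 − 7.2 = 28.8 → 29.
H and S are unchanged.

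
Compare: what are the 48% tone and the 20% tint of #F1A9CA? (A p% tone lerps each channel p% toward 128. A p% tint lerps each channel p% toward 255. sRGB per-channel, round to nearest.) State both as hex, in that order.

#BB95A6, #F4BAD5

#F1A9CA is rgb(241, 169, 202).
48% tone:
  R: 241 + 0.48×(128−241) = 241 − 54.24 = 186.76 → 187
  G: 169 − 19.68 = 149.32 → 149
  B: 202 + 0.48×(128−202) = 202 − 35.52 = 166.48 → 166
  → #BB95A6
20% tint:
  R: 241 + 2.8 = 243.8 → 244
  G: 169 + 0.2×(255−169) = 169 + 17.2 = 186.2 → 186
  B: 202 + 10.6 = 212.6 → 213
  → #F4BAD5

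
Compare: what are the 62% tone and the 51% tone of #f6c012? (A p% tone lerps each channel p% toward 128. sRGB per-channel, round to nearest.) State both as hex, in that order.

#ad9856, #ba9f4a

#f6c012 is rgb(246, 192, 18).
62% tone:
  R: 246 + 0.62×(128−246) = 246 − 73.16 = 172.84 → 173
  G: 192 + 0.62×(128−192) = 192 − 39.68 = 152.32 → 152
  B: 18 + 68.2 = 86.2 → 86
  → #ad9856
51% tone:
  R: 246 + 0.51×(128−246) = 246 − 60.18 = 185.82 → 186
  G: 192 + 0.51×(128−192) = 192 − 32.64 = 159.36 → 159
  B: 18 + 0.51×(128−18) = 18 + 56.1 = 74.1 → 74
  → #ba9f4a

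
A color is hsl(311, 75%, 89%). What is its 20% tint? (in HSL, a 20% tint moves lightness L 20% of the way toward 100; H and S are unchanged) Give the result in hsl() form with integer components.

L moves 20% from 89 toward 100: 89 + 2.2 = 91.2 → 91.
H and S are unchanged.

hsl(311, 75%, 91%)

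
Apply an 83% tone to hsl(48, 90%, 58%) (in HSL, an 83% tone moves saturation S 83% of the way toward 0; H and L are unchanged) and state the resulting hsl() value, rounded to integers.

hsl(48, 15%, 58%)

S moves 83% from 90 toward 0: 90 − 74.7 = 15.3 → 15.
H and L are unchanged.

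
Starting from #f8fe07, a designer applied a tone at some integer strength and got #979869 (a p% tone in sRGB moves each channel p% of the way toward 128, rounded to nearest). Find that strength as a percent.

#f8fe07 is rgb(248, 254, 7); #979869 is rgb(151, 152, 105).
On the G channel (widest range): 152 ≈ 254 + (p/100)(128 − 254), so p ≈ 100×(152 − 254)/(128 − 254) = -10200/-126 = 80.95.
p = 81 reproduces all three channels after rounding.

81%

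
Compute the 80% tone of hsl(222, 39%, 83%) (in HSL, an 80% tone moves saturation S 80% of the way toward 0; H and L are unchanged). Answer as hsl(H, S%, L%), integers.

S moves 80% from 39 toward 0: 39 − 31.2 = 7.8 → 8.
H and L are unchanged.

hsl(222, 8%, 83%)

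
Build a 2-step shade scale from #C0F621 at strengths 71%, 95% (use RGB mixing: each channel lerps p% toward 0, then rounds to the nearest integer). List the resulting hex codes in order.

#38470A, #0A0C02

#C0F621 is rgb(192, 246, 33).
71%: (192 − 136.32 = 55.68→56, 246 − 174.66 = 71.34→71, 33 − 23.43 = 9.57→10) → #38470A
95%: (192 − 182.4 = 9.6→10, 246 − 233.7 = 12.3→12, 33 − 31.35 = 1.65→2) → #0A0C02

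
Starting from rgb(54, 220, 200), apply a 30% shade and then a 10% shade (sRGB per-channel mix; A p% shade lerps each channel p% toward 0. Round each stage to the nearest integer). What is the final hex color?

Lerp each channel 30% toward 0:
  R: 54 − 16.2 = 37.8 → 38
  G: 220 − 66 = 154 → 154
  B: 200 + 0.3×(0−200) = 200 − 60 = 140 → 140
After the shade: rgb(38, 154, 140) = #269A8C.
Lerp each channel 10% toward 0:
  R: 38 + 0.1×(0−38) = 38 − 3.8 = 34.2 → 34
  G: 154 − 15.4 = 138.6 → 139
  B: 140 − 14 = 126 → 126
rgb(34, 139, 126) = #228B7E.

#228B7E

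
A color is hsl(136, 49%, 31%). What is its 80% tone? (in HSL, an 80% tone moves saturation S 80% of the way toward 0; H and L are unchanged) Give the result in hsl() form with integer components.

hsl(136, 10%, 31%)

S moves 80% from 49 toward 0: 49 − 39.2 = 9.8 → 10.
H and L are unchanged.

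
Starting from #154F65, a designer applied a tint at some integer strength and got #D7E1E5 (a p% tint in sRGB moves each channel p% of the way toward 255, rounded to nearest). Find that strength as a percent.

#154F65 is rgb(21, 79, 101); #D7E1E5 is rgb(215, 225, 229).
On the R channel (widest range): 215 ≈ 21 + (p/100)(255 − 21), so p ≈ 100×(215 − 21)/(255 − 21) = 19400/234 = 82.91.
p = 83 reproduces all three channels after rounding.

83%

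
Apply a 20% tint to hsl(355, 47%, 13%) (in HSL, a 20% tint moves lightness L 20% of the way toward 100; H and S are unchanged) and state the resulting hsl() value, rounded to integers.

L moves 20% from 13 toward 100: 13 + 17.4 = 30.4 → 30.
H and S are unchanged.

hsl(355, 47%, 30%)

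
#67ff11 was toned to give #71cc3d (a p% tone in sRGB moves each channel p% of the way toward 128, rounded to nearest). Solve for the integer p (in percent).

#67ff11 is rgb(103, 255, 17); #71cc3d is rgb(113, 204, 61).
On the G channel (widest range): 204 ≈ 255 + (p/100)(128 − 255), so p ≈ 100×(204 − 255)/(128 − 255) = -5100/-127 = 40.16.
p = 40 reproduces all three channels after rounding.

40%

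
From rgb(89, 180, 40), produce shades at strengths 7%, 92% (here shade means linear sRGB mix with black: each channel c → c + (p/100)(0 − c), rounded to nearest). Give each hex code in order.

#53A725, #070E03

7%: (89 − 6.23 = 82.77→83, 180 − 12.6 = 167.4→167, 40 − 2.8 = 37.2→37) → #53A725
92%: (89 − 81.88 = 7.12→7, 180 − 165.6 = 14.4→14, 40 − 36.8 = 3.2→3) → #070E03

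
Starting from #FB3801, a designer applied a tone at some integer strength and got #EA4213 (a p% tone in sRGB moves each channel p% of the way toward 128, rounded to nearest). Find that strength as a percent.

14%

#FB3801 is rgb(251, 56, 1); #EA4213 is rgb(234, 66, 19).
On the B channel (widest range): 19 ≈ 1 + (p/100)(128 − 1), so p ≈ 100×(19 − 1)/(128 − 1) = 1800/127 = 14.17.
p = 14 reproduces all three channels after rounding.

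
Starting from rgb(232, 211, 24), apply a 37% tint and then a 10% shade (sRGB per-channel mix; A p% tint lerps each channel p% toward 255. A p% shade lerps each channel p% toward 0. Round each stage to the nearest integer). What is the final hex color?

Lerp each channel 37% toward 255:
  R: 232 + 8.51 = 240.51 → 241
  G: 211 + 16.28 = 227.28 → 227
  B: 24 + 0.37×(255−24) = 24 + 85.47 = 109.47 → 109
After the tint: rgb(241, 227, 109) = #f1e36d.
Lerp each channel 10% toward 0:
  R: 241 − 24.1 = 216.9 → 217
  G: 227 − 22.7 = 204.3 → 204
  B: 109 − 10.9 = 98.1 → 98
rgb(217, 204, 98) = #d9cc62.

#d9cc62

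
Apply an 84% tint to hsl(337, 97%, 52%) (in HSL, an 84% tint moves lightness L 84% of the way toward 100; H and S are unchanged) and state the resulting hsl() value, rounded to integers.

L moves 84% from 52 toward 100: 52 + 40.32 = 92.32 → 92.
H and S are unchanged.

hsl(337, 97%, 92%)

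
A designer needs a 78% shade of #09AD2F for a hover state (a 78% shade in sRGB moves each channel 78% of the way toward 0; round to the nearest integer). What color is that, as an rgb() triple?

rgb(2, 38, 10)

#09AD2F is rgb(9, 173, 47).
A 78% shade moves each channel 78% toward 0:
  R: 9 + 0.78×(0−9) = 9 − 7.02 = 1.98 → 2
  G: 173 − 134.94 = 38.06 → 38
  B: 47 − 36.66 = 10.34 → 10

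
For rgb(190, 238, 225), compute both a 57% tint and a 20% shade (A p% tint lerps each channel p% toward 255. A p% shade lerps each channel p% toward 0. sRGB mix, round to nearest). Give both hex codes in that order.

#E3F8F2, #98BEB4

57% tint:
  R: 190 + 0.57×(255−190) = 190 + 37.05 = 227.05 → 227
  G: 238 + 0.57×(255−238) = 238 + 9.69 = 247.69 → 248
  B: 225 + 17.1 = 242.1 → 242
  → #E3F8F2
20% shade:
  R: 190 − 38 = 152 → 152
  G: 238 + 0.2×(0−238) = 238 − 47.6 = 190.4 → 190
  B: 225 + 0.2×(0−225) = 225 − 45 = 180 → 180
  → #98BEB4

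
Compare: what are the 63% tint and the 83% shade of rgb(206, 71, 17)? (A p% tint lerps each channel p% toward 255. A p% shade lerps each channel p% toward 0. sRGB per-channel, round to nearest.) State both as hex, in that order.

63% tint:
  R: 206 + 0.63×(255−206) = 206 + 30.87 = 236.87 → 237
  G: 71 + 115.92 = 186.92 → 187
  B: 17 + 149.94 = 166.94 → 167
  → #edbba7
83% shade:
  R: 206 + 0.83×(0−206) = 206 − 170.98 = 35.02 → 35
  G: 71 − 58.93 = 12.07 → 12
  B: 17 − 14.11 = 2.89 → 3
  → #230c03

#edbba7, #230c03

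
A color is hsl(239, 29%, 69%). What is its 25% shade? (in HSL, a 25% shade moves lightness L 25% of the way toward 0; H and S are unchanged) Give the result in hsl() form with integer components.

hsl(239, 29%, 52%)

L moves 25% from 69 toward 0: 69 − 17.25 = 51.75 → 52.
H and S are unchanged.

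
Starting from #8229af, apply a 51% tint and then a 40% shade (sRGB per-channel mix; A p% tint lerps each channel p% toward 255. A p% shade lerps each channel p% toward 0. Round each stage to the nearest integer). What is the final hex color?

#745a82

#8229af is rgb(130, 41, 175).
Per channel, c → c + 0.51(255 − c):
  R: 130 + 0.51×(255−130) = 130 + 63.75 = 193.75 → 194
  G: 41 + 0.51×(255−41) = 41 + 109.14 = 150.14 → 150
  B: 175 + 0.51×(255−175) = 175 + 40.8 = 215.8 → 216
After the tint: rgb(194, 150, 216) = #c296d8.
Lerp each channel 40% toward 0:
  R: 194 + 0.4×(0−194) = 194 − 77.6 = 116.4 → 116
  G: 150 + 0.4×(0−150) = 150 − 60 = 90 → 90
  B: 216 + 0.4×(0−216) = 216 − 86.4 = 129.6 → 130
rgb(116, 90, 130) = #745a82.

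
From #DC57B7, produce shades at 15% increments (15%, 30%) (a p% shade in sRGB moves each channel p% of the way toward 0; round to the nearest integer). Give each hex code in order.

#BB4A9C, #9A3D80

#DC57B7 is rgb(220, 87, 183).
15%: (220 − 33 = 187→187, 87 − 13.05 = 73.95→74, 183 − 27.45 = 155.55→156) → #BB4A9C
30%: (220 − 66 = 154→154, 87 − 26.1 = 60.9→61, 183 − 54.9 = 128.1→128) → #9A3D80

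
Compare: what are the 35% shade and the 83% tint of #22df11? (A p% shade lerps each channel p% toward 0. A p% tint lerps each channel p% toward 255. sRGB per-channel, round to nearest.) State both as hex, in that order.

#16910b, #d9fad7

#22df11 is rgb(34, 223, 17).
35% shade:
  R: 34 + 0.35×(0−34) = 34 − 11.9 = 22.1 → 22
  G: 223 + 0.35×(0−223) = 223 − 78.05 = 144.95 → 145
  B: 17 + 0.35×(0−17) = 17 − 5.95 = 11.05 → 11
  → #16910b
83% tint:
  R: 34 + 0.83×(255−34) = 34 + 183.43 = 217.43 → 217
  G: 223 + 0.83×(255−223) = 223 + 26.56 = 249.56 → 250
  B: 17 + 0.83×(255−17) = 17 + 197.54 = 214.54 → 215
  → #d9fad7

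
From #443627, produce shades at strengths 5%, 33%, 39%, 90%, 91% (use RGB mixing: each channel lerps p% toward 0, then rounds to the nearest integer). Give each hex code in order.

#413325, #2E241A, #292118, #070504, #060504

#443627 is rgb(68, 54, 39).
5%: (68 − 3.4 = 64.6→65, 54 − 2.7 = 51.3→51, 39 − 1.95 = 37.05→37) → #413325
33%: (68 − 22.44 = 45.56→46, 54 − 17.82 = 36.18→36, 39 − 12.87 = 26.13→26) → #2E241A
39%: (68 − 26.52 = 41.48→41, 54 − 21.06 = 32.94→33, 39 − 15.21 = 23.79→24) → #292118
90%: (68 − 61.2 = 6.8→7, 54 − 48.6 = 5.4→5, 39 − 35.1 = 3.9→4) → #070504
91%: (68 − 61.88 = 6.12→6, 54 − 49.14 = 4.86→5, 39 − 35.49 = 3.51→4) → #060504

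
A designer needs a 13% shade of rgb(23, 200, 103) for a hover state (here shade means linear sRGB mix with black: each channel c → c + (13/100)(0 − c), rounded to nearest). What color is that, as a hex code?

Lerp each channel 13% toward 0:
  R: 23 + 0.13×(0−23) = 23 − 2.99 = 20.01 → 20
  G: 200 − 26 = 174 → 174
  B: 103 − 13.39 = 89.61 → 90
rgb(20, 174, 90) = #14AE5A.

#14AE5A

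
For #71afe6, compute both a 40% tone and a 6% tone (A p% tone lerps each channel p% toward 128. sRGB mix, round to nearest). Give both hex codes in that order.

#779cbd, #72ace0

#71afe6 is rgb(113, 175, 230).
40% tone:
  R: 113 + 6 = 119 → 119
  G: 175 + 0.4×(128−175) = 175 − 18.8 = 156.2 → 156
  B: 230 − 40.8 = 189.2 → 189
  → #779cbd
6% tone:
  R: 113 + 0.06×(128−113) = 113 + 0.9 = 113.9 → 114
  G: 175 + 0.06×(128−175) = 175 − 2.82 = 172.18 → 172
  B: 230 + 0.06×(128−230) = 230 − 6.12 = 223.88 → 224
  → #72ace0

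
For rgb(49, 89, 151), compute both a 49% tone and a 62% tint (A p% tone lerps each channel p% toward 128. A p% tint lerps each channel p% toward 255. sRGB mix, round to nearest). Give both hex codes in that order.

49% tone:
  R: 49 + 0.49×(128−49) = 49 + 38.71 = 87.71 → 88
  G: 89 + 0.49×(128−89) = 89 + 19.11 = 108.11 → 108
  B: 151 + 0.49×(128−151) = 151 − 11.27 = 139.73 → 140
  → #586c8c
62% tint:
  R: 49 + 0.62×(255−49) = 49 + 127.72 = 176.72 → 177
  G: 89 + 0.62×(255−89) = 89 + 102.92 = 191.92 → 192
  B: 151 + 64.48 = 215.48 → 215
  → #b1c0d7

#586c8c, #b1c0d7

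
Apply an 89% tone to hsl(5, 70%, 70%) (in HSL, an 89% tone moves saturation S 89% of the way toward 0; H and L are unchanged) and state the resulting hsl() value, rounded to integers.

S moves 89% from 70 toward 0: 70 − 62.3 = 7.7 → 8.
H and L are unchanged.

hsl(5, 8%, 70%)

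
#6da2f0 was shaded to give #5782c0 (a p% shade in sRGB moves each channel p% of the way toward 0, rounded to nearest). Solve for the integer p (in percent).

20%

#6da2f0 is rgb(109, 162, 240); #5782c0 is rgb(87, 130, 192).
On the B channel (widest range): 192 ≈ 240 + (p/100)(0 − 240), so p ≈ 100×(192 − 240)/(0 − 240) = -4800/-240 = 20.00.
p = 20 reproduces all three channels after rounding.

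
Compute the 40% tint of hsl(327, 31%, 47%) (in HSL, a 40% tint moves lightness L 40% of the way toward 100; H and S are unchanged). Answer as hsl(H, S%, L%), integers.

hsl(327, 31%, 68%)

L moves 40% from 47 toward 100: 47 + 21.2 = 68.2 → 68.
H and S are unchanged.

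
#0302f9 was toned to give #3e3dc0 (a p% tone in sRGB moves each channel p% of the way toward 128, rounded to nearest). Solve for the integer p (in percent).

47%

#0302f9 is rgb(3, 2, 249); #3e3dc0 is rgb(62, 61, 192).
On the G channel (widest range): 61 ≈ 2 + (p/100)(128 − 2), so p ≈ 100×(61 − 2)/(128 − 2) = 5900/126 = 46.83.
p = 47 reproduces all three channels after rounding.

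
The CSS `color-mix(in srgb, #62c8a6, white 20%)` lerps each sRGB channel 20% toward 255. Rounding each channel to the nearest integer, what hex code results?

#81d3b8

#62c8a6 is rgb(98, 200, 166).
Per channel, c → c + 0.2(255 − c):
  R: 98 + 31.4 = 129.4 → 129
  G: 200 + 0.2×(255−200) = 200 + 11 = 211 → 211
  B: 166 + 17.8 = 183.8 → 184
rgb(129, 211, 184) = #81d3b8.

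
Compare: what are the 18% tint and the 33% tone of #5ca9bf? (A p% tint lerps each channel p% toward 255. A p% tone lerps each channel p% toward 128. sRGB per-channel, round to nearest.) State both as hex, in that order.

#79b8cb, #689baa

#5ca9bf is rgb(92, 169, 191).
18% tint:
  R: 92 + 0.18×(255−92) = 92 + 29.34 = 121.34 → 121
  G: 169 + 0.18×(255−169) = 169 + 15.48 = 184.48 → 184
  B: 191 + 0.18×(255−191) = 191 + 11.52 = 202.52 → 203
  → #79b8cb
33% tone:
  R: 92 + 11.88 = 103.88 → 104
  G: 169 + 0.33×(128−169) = 169 − 13.53 = 155.47 → 155
  B: 191 + 0.33×(128−191) = 191 − 20.79 = 170.21 → 170
  → #689baa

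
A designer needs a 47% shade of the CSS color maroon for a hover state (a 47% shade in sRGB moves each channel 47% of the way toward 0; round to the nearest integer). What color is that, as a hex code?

#440000

CSS maroon is rgb(128, 0, 0).
Lerp each channel 47% toward 0:
  R: 128 − 60.16 = 67.84 → 68
  G: 0 + 0 = 0 → 0
  B: 0 + 0.47×(0−0) = 0 + 0 = 0 → 0
rgb(68, 0, 0) = #440000.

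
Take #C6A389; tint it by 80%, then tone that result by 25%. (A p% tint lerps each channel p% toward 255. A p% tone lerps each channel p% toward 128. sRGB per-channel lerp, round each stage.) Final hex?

#D7D2CD

#C6A389 is rgb(198, 163, 137).
An 80% tint moves each channel 80% toward 255:
  R: 198 + 45.6 = 243.6 → 244
  G: 163 + 73.6 = 236.6 → 237
  B: 137 + 0.8×(255−137) = 137 + 94.4 = 231.4 → 231
After the tint: rgb(244, 237, 231) = #F4EDE7.
Per channel, c → c + 0.25(128 − c):
  R: 244 − 29 = 215 → 215
  G: 237 + 0.25×(128−237) = 237 − 27.25 = 209.75 → 210
  B: 231 − 25.75 = 205.25 → 205
rgb(215, 210, 205) = #D7D2CD.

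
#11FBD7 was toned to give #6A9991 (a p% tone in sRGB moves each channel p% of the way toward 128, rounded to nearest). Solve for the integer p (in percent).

80%

#11FBD7 is rgb(17, 251, 215); #6A9991 is rgb(106, 153, 145).
On the G channel (widest range): 153 ≈ 251 + (p/100)(128 − 251), so p ≈ 100×(153 − 251)/(128 − 251) = -9800/-123 = 79.67.
p = 80 reproduces all three channels after rounding.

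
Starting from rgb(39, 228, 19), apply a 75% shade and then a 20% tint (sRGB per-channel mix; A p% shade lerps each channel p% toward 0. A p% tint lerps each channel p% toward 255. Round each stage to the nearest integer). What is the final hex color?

A 75% shade moves each channel 75% toward 0:
  R: 39 + 0.75×(0−39) = 39 − 29.25 = 9.75 → 10
  G: 228 + 0.75×(0−228) = 228 − 171 = 57 → 57
  B: 19 + 0.75×(0−19) = 19 − 14.25 = 4.75 → 5
After the shade: rgb(10, 57, 5) = #0a3905.
Lerp each channel 20% toward 255:
  R: 10 + 49 = 59 → 59
  G: 57 + 0.2×(255−57) = 57 + 39.6 = 96.6 → 97
  B: 5 + 0.2×(255−5) = 5 + 50 = 55 → 55
rgb(59, 97, 55) = #3b6137.

#3b6137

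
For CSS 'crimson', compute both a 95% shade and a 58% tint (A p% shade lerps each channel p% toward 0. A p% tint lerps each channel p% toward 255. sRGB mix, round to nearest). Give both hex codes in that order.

CSS crimson is rgb(220, 20, 60).
95% shade:
  R: 220 + 0.95×(0−220) = 220 − 209 = 11 → 11
  G: 20 + 0.95×(0−20) = 20 − 19 = 1 → 1
  B: 60 − 57 = 3 → 3
  → #0B0103
58% tint:
  R: 220 + 20.3 = 240.3 → 240
  G: 20 + 136.3 = 156.3 → 156
  B: 60 + 0.58×(255−60) = 60 + 113.1 = 173.1 → 173
  → #F09CAD

#0B0103, #F09CAD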